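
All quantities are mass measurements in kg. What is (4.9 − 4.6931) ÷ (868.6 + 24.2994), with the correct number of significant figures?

4.9 − 4.6931 = 0.2069, limited to 1 d.p. → 1 s.f.; 868.6 + 24.2994 = 892.8994, limited to 1 d.p. → 4 s.f.
Carrying full precision, 0.2069 ÷ 892.8994 = 0.000231717033296…; keep min(1, 4) = 1 s.f.
Rounded to 1 significant figure: 2 × 10⁻⁴.

2 × 10⁻⁴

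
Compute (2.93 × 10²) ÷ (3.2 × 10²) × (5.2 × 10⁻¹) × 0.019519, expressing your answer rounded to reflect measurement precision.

0.0093

(2.93 × 10²) ÷ (3.2 × 10²) × (5.2 × 10⁻¹) × 0.019519 = 0.009293483875
Multiplication/division keeps the fewest significant figures: 2.93 × 10² → 3 s.f., 3.2 × 10² → 2 s.f., 5.2 × 10⁻¹ → 2 s.f., 0.019519 → 5 s.f.; limit is 2.
Rounded to 2 significant figures: 0.0093.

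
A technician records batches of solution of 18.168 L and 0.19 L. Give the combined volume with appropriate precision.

18.168 L + 0.19 L = 18.358 L.
Addition/subtraction keeps the fewest decimal places: 18.168 → 3 decimal places, 0.19 → 2 decimal places; limit is 2.
Rounded to 2 decimal places: 18.36 L.

18.36 L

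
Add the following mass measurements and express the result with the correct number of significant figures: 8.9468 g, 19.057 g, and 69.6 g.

97.6 g

8.9468 g + 19.057 g + 69.6 g = 97.6038 g.
Addition/subtraction keeps the fewest decimal places: 8.9468 → 4 decimal places, 19.057 → 3 decimal places, 69.6 → 1 decimal place; limit is 1.
Rounded to 1 decimal place: 97.6 g.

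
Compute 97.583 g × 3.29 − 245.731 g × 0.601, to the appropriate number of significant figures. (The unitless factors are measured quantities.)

173 g

97.583 × 3.29 = 321.04807 → 321 g (3 s.f., last digit at the 10^0 place).
245.731 × 0.601 = 147.684331 → 148 g (3 s.f., last digit at the 10^0 place).
Difference: 173.363739 g; keep the coarser place, 10^0.
Result: 173 g.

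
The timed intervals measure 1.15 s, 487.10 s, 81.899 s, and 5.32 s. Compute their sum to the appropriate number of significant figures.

575.47 s

1.15 s + 487.10 s + 81.899 s + 5.32 s = 575.469 s.
Addition/subtraction keeps the fewest decimal places: 1.15 → 2 decimal places, 487.10 → 2 decimal places, 81.899 → 3 decimal places, 5.32 → 2 decimal places; limit is 2.
Rounded to 2 decimal places: 575.47 s.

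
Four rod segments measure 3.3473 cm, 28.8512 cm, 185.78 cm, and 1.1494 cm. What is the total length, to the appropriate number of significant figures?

3.3473 cm + 28.8512 cm + 185.78 cm + 1.1494 cm = 219.1279 cm.
Addition/subtraction keeps the fewest decimal places: 3.3473 → 4 decimal places, 28.8512 → 4 decimal places, 185.78 → 2 decimal places, 1.1494 → 4 decimal places; limit is 2.
Rounded to 2 decimal places: 219.13 cm.

219.13 cm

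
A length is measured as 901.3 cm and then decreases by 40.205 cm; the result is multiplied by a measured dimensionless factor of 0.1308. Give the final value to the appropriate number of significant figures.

901.3 cm − 40.205 cm = 861.095 cm; the difference is limited to 1 decimal place (4 s.f.).
Carrying full precision, 861.095 × 0.1308 = 112.631226 cm; 0.1308 has 4 s.f., so the result keeps min(4, 4) = 4 s.f.
Rounded to 4 significant figures: 112.6 cm.

112.6 cm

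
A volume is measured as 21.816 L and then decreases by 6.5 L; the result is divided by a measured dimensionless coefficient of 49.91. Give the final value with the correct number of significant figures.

21.816 L − 6.5 L = 15.316 L; the difference is limited to 1 decimal place (3 s.f.).
Carrying full precision, 15.316 ÷ 49.91 = 0.306872370266… L; 49.91 has 4 s.f., so the result keeps min(3, 4) = 3 s.f.
Rounded to 3 significant figures: 0.307 L.

0.307 L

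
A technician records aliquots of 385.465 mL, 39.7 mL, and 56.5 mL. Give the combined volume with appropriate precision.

385.465 mL + 39.7 mL + 56.5 mL = 481.665 mL.
Addition/subtraction keeps the fewest decimal places: 385.465 → 3 decimal places, 39.7 → 1 decimal place, 56.5 → 1 decimal place; limit is 1.
Rounded to 1 decimal place: 481.7 mL.

481.7 mL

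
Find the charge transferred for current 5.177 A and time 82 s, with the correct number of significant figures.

charge transferred = 5.177 A × 82 s = 424.514 C.
5.177 has 4 significant figures; 82 has 2.
Division/multiplication keeps the fewest: 2 significant figures.
Rounded: 4.2 × 10^2 C.

4.2 × 10^2 C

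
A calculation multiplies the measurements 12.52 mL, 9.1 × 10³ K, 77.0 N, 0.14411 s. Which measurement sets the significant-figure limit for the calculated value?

9.1 × 10³ K

12.52 mL → 4 s.f.; 9.1 × 10³ K → 2 s.f.; 77.0 N → 3 s.f.; 0.14411 s → 5 s.f.
The fewest is 2 significant figures, from 9.1 × 10³ K.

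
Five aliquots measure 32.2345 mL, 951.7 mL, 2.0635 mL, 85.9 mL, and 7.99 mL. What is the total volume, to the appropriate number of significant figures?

1079.9 mL

32.2345 mL + 951.7 mL + 2.0635 mL + 85.9 mL + 7.99 mL = 1079.8880 mL.
Addition/subtraction keeps the fewest decimal places: 32.2345 → 4 decimal places, 951.7 → 1 decimal place, 2.0635 → 4 decimal places, 85.9 → 1 decimal place, 7.99 → 2 decimal places; limit is 1.
Rounded to 1 decimal place: 1079.9 mL.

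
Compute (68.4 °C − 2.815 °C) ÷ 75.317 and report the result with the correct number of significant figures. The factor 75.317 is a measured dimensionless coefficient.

0.871 °C

68.4 °C − 2.815 °C = 65.585 °C; the difference is limited to 1 decimal place (3 s.f.).
Carrying full precision, 65.585 ÷ 75.317 = 0.870786143898… °C; 75.317 has 5 s.f., so the result keeps min(3, 5) = 3 s.f.
Rounded to 3 significant figures: 0.871 °C.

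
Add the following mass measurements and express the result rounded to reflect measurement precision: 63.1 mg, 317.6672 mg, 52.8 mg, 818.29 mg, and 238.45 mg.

63.1 mg + 317.6672 mg + 52.8 mg + 818.29 mg + 238.45 mg = 1490.3072 mg.
Addition/subtraction keeps the fewest decimal places: 63.1 → 1 decimal place, 317.6672 → 4 decimal places, 52.8 → 1 decimal place, 818.29 → 2 decimal places, 238.45 → 2 decimal places; limit is 1.
Rounded to 1 decimal place: 1490.3 mg.

1490.3 mg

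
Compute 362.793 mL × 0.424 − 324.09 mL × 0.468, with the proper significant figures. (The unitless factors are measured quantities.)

2 mL

362.793 × 0.424 = 153.824232 → 1.54 × 10^2 mL (3 s.f., last digit at the 10^0 place).
324.09 × 0.468 = 151.67412 → 152 mL (3 s.f., last digit at the 10^0 place).
Difference: 2.150112 mL; keep the coarser place, 10^0.
Result: 2 mL.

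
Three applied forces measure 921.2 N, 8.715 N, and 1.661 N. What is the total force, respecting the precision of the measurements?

9.316 × 10^2 N

921.2 N + 8.715 N + 1.661 N = 931.576 N.
Addition/subtraction keeps the fewest decimal places: 921.2 → 1 decimal place, 8.715 → 3 decimal places, 1.661 → 3 decimal places; limit is 1.
Rounded to 1 decimal place: 9.316 × 10^2 N.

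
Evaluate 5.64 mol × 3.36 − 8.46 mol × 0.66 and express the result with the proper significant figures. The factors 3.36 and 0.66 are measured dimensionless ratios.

13.4 mol

5.64 × 3.36 = 18.9504 → 19.0 mol (3 s.f., last digit at the 10^-1 place).
8.46 × 0.66 = 5.5836 → 5.6 mol (2 s.f., last digit at the 10^-1 place).
Difference: 13.3668 mol; keep the coarser place, 10^-1.
Result: 13.4 mol.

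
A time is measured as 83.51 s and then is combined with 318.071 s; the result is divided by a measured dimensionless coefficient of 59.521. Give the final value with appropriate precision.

83.51 s + 318.071 s = 401.581 s; the sum is limited to 2 decimal places (5 s.f.).
Carrying full precision, 401.581 ÷ 59.521 = 6.7468792527… s; 59.521 has 5 s.f., so the result keeps min(5, 5) = 5 s.f.
Rounded to 5 significant figures: 6.7469 s.

6.7469 s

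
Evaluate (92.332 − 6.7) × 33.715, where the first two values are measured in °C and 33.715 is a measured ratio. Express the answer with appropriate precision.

2.89 × 10^3 °C

92.332 °C − 6.7 °C = 85.632 °C; the difference is limited to 1 decimal place (3 s.f.).
Carrying full precision, 85.632 × 33.715 = 2887.08288 °C; 33.715 has 5 s.f., so the result keeps min(3, 5) = 3 s.f.
Rounded to 3 significant figures: 2.89 × 10^3 °C.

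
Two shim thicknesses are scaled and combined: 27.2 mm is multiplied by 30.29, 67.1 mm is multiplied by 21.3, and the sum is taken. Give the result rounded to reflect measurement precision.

27.2 × 30.29 = 823.888 → 8.24 × 10^2 mm (3 s.f., last digit at the 10^0 place).
67.1 × 21.3 = 1429.23 → 1.43 × 10^3 mm (3 s.f., last digit at the 10^1 place).
Sum: 2253.118 mm; keep the coarser place, 10^1.
Result: 2.25 × 10^3 mm.

2.25 × 10^3 mm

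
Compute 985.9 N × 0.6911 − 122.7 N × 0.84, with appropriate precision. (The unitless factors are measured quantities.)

5.8 × 10^2 N

985.9 × 0.6911 = 681.35549 → 681.4 N (4 s.f., last digit at the 10^-1 place).
122.7 × 0.84 = 103.068 → 1.0 × 10^2 N (2 s.f., last digit at the 10^1 place).
Difference: 578.28749 N; keep the coarser place, 10^1.
Result: 5.8 × 10^2 N.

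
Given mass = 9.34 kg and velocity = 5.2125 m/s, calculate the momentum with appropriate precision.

momentum = 9.34 kg × 5.2125 m/s = 48.68475 kg·m/s.
9.34 has 3 significant figures; 5.2125 has 5.
Division/multiplication keeps the fewest: 3 significant figures.
Rounded: 48.7 kg·m/s.

48.7 kg·m/s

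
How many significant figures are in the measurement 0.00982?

3

0.00982: leading zeros are not significant.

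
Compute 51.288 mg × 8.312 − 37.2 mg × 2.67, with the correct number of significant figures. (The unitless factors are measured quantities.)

51.288 × 8.312 = 426.305856 → 426.3 mg (4 s.f., last digit at the 10^-1 place).
37.2 × 2.67 = 99.324 → 99.3 mg (3 s.f., last digit at the 10^-1 place).
Difference: 326.981856 mg; keep the coarser place, 10^-1.
Result: 327.0 mg.

327.0 mg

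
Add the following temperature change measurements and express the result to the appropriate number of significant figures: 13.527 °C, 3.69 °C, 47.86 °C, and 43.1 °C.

108.2 °C

13.527 °C + 3.69 °C + 47.86 °C + 43.1 °C = 108.177 °C.
Addition/subtraction keeps the fewest decimal places: 13.527 → 3 decimal places, 3.69 → 2 decimal places, 47.86 → 2 decimal places, 43.1 → 1 decimal place; limit is 1.
Rounded to 1 decimal place: 108.2 °C.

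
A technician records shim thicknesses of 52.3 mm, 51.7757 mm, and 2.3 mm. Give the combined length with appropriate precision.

52.3 mm + 51.7757 mm + 2.3 mm = 106.3757 mm.
Addition/subtraction keeps the fewest decimal places: 52.3 → 1 decimal place, 51.7757 → 4 decimal places, 2.3 → 1 decimal place; limit is 1.
Rounded to 1 decimal place: 106.4 mm.

106.4 mm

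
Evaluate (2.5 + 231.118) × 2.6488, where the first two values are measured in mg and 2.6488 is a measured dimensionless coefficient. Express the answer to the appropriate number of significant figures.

618.8 mg

2.5 mg + 231.118 mg = 233.618 mg; the sum is limited to 1 decimal place (4 s.f.).
Carrying full precision, 233.618 × 2.6488 = 618.8073584 mg; 2.6488 has 5 s.f., so the result keeps min(4, 5) = 4 s.f.
Rounded to 4 significant figures: 618.8 mg.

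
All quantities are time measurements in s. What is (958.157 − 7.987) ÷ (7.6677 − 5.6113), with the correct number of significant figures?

958.157 − 7.987 = 950.170, limited to 3 d.p. → 6 s.f.; 7.6677 − 5.6113 = 2.0564, limited to 4 d.p. → 5 s.f.
Carrying full precision, 950.170 ÷ 2.0564 = 462.055047656…; keep min(6, 5) = 5 s.f.
Rounded to 5 significant figures: 462.06.

462.06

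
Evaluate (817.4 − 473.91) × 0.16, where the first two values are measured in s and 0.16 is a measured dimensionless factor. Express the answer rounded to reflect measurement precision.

817.4 s − 473.91 s = 343.49 s; the difference is limited to 1 decimal place (4 s.f.).
Carrying full precision, 343.49 × 0.16 = 54.9584 s; 0.16 has 2 s.f., so the result keeps min(4, 2) = 2 s.f.
Rounded to 2 significant figures: 55 s.

55 s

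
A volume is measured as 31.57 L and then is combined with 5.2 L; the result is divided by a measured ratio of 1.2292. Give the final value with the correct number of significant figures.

29.9 L

31.57 L + 5.2 L = 36.77 L; the sum is limited to 1 decimal place (3 s.f.).
Carrying full precision, 36.77 ÷ 1.2292 = 29.9137650504… L; 1.2292 has 5 s.f., so the result keeps min(3, 5) = 3 s.f.
Rounded to 3 significant figures: 29.9 L.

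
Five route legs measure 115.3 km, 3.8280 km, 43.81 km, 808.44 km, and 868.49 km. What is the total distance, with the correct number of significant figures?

115.3 km + 3.8280 km + 43.81 km + 808.44 km + 868.49 km = 1839.8680 km.
Addition/subtraction keeps the fewest decimal places: 115.3 → 1 decimal place, 3.8280 → 4 decimal places, 43.81 → 2 decimal places, 808.44 → 2 decimal places, 868.49 → 2 decimal places; limit is 1.
Rounded to 1 decimal place: 1839.9 km.

1839.9 km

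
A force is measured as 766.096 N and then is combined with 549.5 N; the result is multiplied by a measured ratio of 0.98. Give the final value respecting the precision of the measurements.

766.096 N + 549.5 N = 1315.596 N; the sum is limited to 1 decimal place (5 s.f.).
Carrying full precision, 1315.596 × 0.98 = 1289.28408 N; 0.98 has 2 s.f., so the result keeps min(5, 2) = 2 s.f.
Rounded to 2 significant figures: 1.3 × 10^3 N.

1.3 × 10^3 N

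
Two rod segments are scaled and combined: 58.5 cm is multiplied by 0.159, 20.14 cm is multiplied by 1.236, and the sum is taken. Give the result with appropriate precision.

34.19 cm

58.5 × 0.159 = 9.3015 → 9.30 cm (3 s.f., last digit at the 10^-2 place).
20.14 × 1.236 = 24.89304 → 24.89 cm (4 s.f., last digit at the 10^-2 place).
Sum: 34.19454 cm; keep the coarser place, 10^-2.
Result: 34.19 cm.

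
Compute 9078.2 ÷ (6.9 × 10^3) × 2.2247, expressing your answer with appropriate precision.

2.9

9078.2 ÷ (6.9 × 10^3) × 2.2247 = 2.92699587536…
Multiplication/division keeps the fewest significant figures: 9078.2 → 5 s.f., 6.9 × 10^3 → 2 s.f., 2.2247 → 5 s.f.; limit is 2.
Rounded to 2 significant figures: 2.9.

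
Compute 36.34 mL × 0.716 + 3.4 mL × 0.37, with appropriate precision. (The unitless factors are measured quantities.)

36.34 × 0.716 = 26.01944 → 26.0 mL (3 s.f., last digit at the 10^-1 place).
3.4 × 0.37 = 1.258 → 1.3 mL (2 s.f., last digit at the 10^-1 place).
Sum: 27.27744 mL; keep the coarser place, 10^-1.
Result: 27.3 mL.

27.3 mL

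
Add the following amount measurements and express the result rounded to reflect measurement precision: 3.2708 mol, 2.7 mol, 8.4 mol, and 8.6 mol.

23.0 mol

3.2708 mol + 2.7 mol + 8.4 mol + 8.6 mol = 22.9708 mol.
Addition/subtraction keeps the fewest decimal places: 3.2708 → 4 decimal places, 2.7 → 1 decimal place, 8.4 → 1 decimal place, 8.6 → 1 decimal place; limit is 1.
Rounded to 1 decimal place: 23.0 mol.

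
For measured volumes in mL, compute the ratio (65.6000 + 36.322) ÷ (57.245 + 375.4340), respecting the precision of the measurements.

0.235560

65.6000 + 36.322 = 101.9220, limited to 3 d.p. → 6 s.f.; 57.245 + 375.4340 = 432.6790, limited to 3 d.p. → 6 s.f.
Carrying full precision, 101.9220 ÷ 432.6790 = 0.235560311455…; keep min(6, 6) = 6 s.f.
Rounded to 6 significant figures: 0.235560.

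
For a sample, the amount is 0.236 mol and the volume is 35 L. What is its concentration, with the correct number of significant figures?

0.0067 mol/L

concentration = 0.236 mol ÷ 35 L = 0.00674285714286… mol/L.
0.236 has 3 significant figures; 35 has 2.
Division/multiplication keeps the fewest: 2 significant figures.
Rounded: 0.0067 mol/L.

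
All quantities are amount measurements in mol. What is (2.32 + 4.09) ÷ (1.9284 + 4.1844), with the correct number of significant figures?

2.32 + 4.09 = 6.41, limited to 2 d.p. → 3 s.f.; 1.9284 + 4.1844 = 6.1128, limited to 4 d.p. → 5 s.f.
Carrying full precision, 6.41 ÷ 6.1128 = 1.04861929067…; keep min(3, 5) = 3 s.f.
Rounded to 3 significant figures: 1.05.

1.05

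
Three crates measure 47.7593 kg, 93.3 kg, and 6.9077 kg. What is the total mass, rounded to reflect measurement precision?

1.480 × 10² kg

47.7593 kg + 93.3 kg + 6.9077 kg = 147.9670 kg.
Addition/subtraction keeps the fewest decimal places: 47.7593 → 4 decimal places, 93.3 → 1 decimal place, 6.9077 → 4 decimal places; limit is 1.
Rounded to 1 decimal place: 1.480 × 10² kg.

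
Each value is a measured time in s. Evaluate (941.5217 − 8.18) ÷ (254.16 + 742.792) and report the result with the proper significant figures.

941.5217 − 8.18 = 933.3417, limited to 2 d.p. → 5 s.f.; 254.16 + 742.792 = 996.952, limited to 2 d.p. → 5 s.f.
Carrying full precision, 933.3417 ÷ 996.952 = 0.93619522304…; keep min(5, 5) = 5 s.f.
Rounded to 5 significant figures: 0.93620.

0.93620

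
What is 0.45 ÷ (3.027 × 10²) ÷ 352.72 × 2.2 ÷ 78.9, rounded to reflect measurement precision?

1.2 × 10⁻⁷

0.45 ÷ (3.027 × 10²) ÷ 352.72 × 2.2 ÷ 78.9 = 1.17521055839 × 10^-7…
Multiplication/division keeps the fewest significant figures: 0.45 → 2 s.f., 3.027 × 10² → 4 s.f., 352.72 → 5 s.f., 2.2 → 2 s.f., 78.9 → 3 s.f.; limit is 2.
Rounded to 2 significant figures: 1.2 × 10⁻⁷.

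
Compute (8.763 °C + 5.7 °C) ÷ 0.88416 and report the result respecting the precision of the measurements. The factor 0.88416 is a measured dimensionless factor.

8.763 °C + 5.7 °C = 14.463 °C; the sum is limited to 1 decimal place (3 s.f.).
Carrying full precision, 14.463 ÷ 0.88416 = 16.3578990228… °C; 0.88416 has 5 s.f., so the result keeps min(3, 5) = 3 s.f.
Rounded to 3 significant figures: 16.4 °C.

16.4 °C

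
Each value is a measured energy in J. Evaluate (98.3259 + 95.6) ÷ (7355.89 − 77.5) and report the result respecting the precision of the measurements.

0.02664

98.3259 + 95.6 = 193.9259, limited to 1 d.p. → 4 s.f.; 7355.89 − 77.5 = 7278.39, limited to 1 d.p. → 5 s.f.
Carrying full precision, 193.9259 ÷ 7278.39 = 0.0266440655145…; keep min(4, 5) = 4 s.f.
Rounded to 4 significant figures: 0.02664.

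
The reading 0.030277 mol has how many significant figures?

0.030277: leading zeros are not significant; zeros between nonzero digits are significant.

5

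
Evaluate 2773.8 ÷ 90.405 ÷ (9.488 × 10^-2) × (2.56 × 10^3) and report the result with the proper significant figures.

8.28 × 10^5

2773.8 ÷ 90.405 ÷ (9.488 × 10^-2) × (2.56 × 10^3) = 827843.003281…
Multiplication/division keeps the fewest significant figures: 2773.8 → 5 s.f., 90.405 → 5 s.f., 9.488 × 10^-2 → 4 s.f., 2.56 × 10^3 → 3 s.f.; limit is 3.
Rounded to 3 significant figures: 8.28 × 10^5.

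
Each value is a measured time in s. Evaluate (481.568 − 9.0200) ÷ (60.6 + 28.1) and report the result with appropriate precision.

481.568 − 9.0200 = 472.5480, limited to 3 d.p. → 6 s.f.; 60.6 + 28.1 = 88.7, limited to 1 d.p. → 3 s.f.
Carrying full precision, 472.5480 ÷ 88.7 = 5.32748590755…; keep min(6, 3) = 3 s.f.
Rounded to 3 significant figures: 5.33.

5.33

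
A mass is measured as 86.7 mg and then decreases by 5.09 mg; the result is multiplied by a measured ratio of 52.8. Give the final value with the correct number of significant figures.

86.7 mg − 5.09 mg = 81.61 mg; the difference is limited to 1 decimal place (3 s.f.).
Carrying full precision, 81.61 × 52.8 = 4309.008 mg; 52.8 has 3 s.f., so the result keeps min(3, 3) = 3 s.f.
Rounded to 3 significant figures: 4.31 × 10³ mg.

4.31 × 10³ mg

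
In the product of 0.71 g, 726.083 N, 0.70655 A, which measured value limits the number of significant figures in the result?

0.71 g → 2 s.f.; 726.083 N → 6 s.f.; 0.70655 A → 5 s.f.
The fewest is 2 significant figures, from 0.71 g.

0.71 g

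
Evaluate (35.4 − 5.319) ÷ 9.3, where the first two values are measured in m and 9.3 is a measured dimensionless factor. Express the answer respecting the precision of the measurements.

3.2 m

35.4 m − 5.319 m = 30.081 m; the difference is limited to 1 decimal place (3 s.f.).
Carrying full precision, 30.081 ÷ 9.3 = 3.23451612903… m; 9.3 has 2 s.f., so the result keeps min(3, 2) = 2 s.f.
Rounded to 2 significant figures: 3.2 m.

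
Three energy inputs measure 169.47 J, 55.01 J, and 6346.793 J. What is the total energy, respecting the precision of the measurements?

6571.27 J

169.47 J + 55.01 J + 6346.793 J = 6571.273 J.
Addition/subtraction keeps the fewest decimal places: 169.47 → 2 decimal places, 55.01 → 2 decimal places, 6346.793 → 3 decimal places; limit is 2.
Rounded to 2 decimal places: 6571.27 J.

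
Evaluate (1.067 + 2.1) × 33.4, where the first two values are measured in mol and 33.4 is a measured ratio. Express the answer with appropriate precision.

1.1 × 10² mol

1.067 mol + 2.1 mol = 3.167 mol; the sum is limited to 1 decimal place (2 s.f.).
Carrying full precision, 3.167 × 33.4 = 105.7778 mol; 33.4 has 3 s.f., so the result keeps min(2, 3) = 2 s.f.
Rounded to 2 significant figures: 1.1 × 10² mol.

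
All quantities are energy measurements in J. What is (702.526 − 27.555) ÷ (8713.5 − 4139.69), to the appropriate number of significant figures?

0.14757

702.526 − 27.555 = 674.971, limited to 3 d.p. → 6 s.f.; 8713.5 − 4139.69 = 4573.81, limited to 1 d.p. → 5 s.f.
Carrying full precision, 674.971 ÷ 4573.81 = 0.147573029925…; keep min(6, 5) = 5 s.f.
Rounded to 5 significant figures: 0.14757.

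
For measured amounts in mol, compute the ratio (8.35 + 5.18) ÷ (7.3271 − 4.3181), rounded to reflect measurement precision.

8.35 + 5.18 = 13.53, limited to 2 d.p. → 4 s.f.; 7.3271 − 4.3181 = 3.0090, limited to 4 d.p. → 5 s.f.
Carrying full precision, 13.53 ÷ 3.0090 = 4.49651046859…; keep min(4, 5) = 4 s.f.
Rounded to 4 significant figures: 4.497.

4.497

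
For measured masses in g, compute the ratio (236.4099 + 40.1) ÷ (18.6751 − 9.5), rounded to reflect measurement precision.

3.0 × 10¹

236.4099 + 40.1 = 276.5099, limited to 1 d.p. → 4 s.f.; 18.6751 − 9.5 = 9.1751, limited to 1 d.p. → 2 s.f.
Carrying full precision, 276.5099 ÷ 9.1751 = 30.1369903325…; keep min(4, 2) = 2 s.f.
Rounded to 2 significant figures: 3.0 × 10¹.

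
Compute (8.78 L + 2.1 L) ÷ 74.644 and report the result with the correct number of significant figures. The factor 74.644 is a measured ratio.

8.78 L + 2.1 L = 10.88 L; the sum is limited to 1 decimal place (3 s.f.).
Carrying full precision, 10.88 ÷ 74.644 = 0.145758533841… L; 74.644 has 5 s.f., so the result keeps min(3, 5) = 3 s.f.
Rounded to 3 significant figures: 0.146 L.

0.146 L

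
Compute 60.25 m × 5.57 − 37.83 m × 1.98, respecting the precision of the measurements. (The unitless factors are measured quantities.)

60.25 × 5.57 = 335.5925 → 336 m (3 s.f., last digit at the 10^0 place).
37.83 × 1.98 = 74.9034 → 74.9 m (3 s.f., last digit at the 10^-1 place).
Difference: 260.6891 m; keep the coarser place, 10^0.
Result: 2.61 × 10^2 m.

2.61 × 10^2 m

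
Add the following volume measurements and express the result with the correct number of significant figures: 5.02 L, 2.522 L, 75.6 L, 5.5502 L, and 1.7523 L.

90.4 L

5.02 L + 2.522 L + 75.6 L + 5.5502 L + 1.7523 L = 90.4445 L.
Addition/subtraction keeps the fewest decimal places: 5.02 → 2 decimal places, 2.522 → 3 decimal places, 75.6 → 1 decimal place, 5.5502 → 4 decimal places, 1.7523 → 4 decimal places; limit is 1.
Rounded to 1 decimal place: 90.4 L.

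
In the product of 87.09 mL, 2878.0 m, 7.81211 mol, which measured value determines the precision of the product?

87.09 mL

87.09 mL → 4 s.f.; 2878.0 m → 5 s.f.; 7.81211 mol → 6 s.f.
The fewest is 4 significant figures, from 87.09 mL.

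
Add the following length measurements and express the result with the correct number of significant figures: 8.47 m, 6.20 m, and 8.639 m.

8.47 m + 6.20 m + 8.639 m = 23.309 m.
Addition/subtraction keeps the fewest decimal places: 8.47 → 2 decimal places, 6.20 → 2 decimal places, 8.639 → 3 decimal places; limit is 2.
Rounded to 2 decimal places: 23.31 m.

23.31 m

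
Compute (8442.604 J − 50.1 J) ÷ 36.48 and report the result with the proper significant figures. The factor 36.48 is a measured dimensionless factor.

8442.604 J − 50.1 J = 8392.504 J; the difference is limited to 1 decimal place (5 s.f.).
Carrying full precision, 8392.504 ÷ 36.48 = 230.057675439… J; 36.48 has 4 s.f., so the result keeps min(5, 4) = 4 s.f.
Rounded to 4 significant figures: 230.1 J.

230.1 J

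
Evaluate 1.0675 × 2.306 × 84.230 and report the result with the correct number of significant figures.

207.3

1.0675 × 2.306 × 84.230 = 207.34520065
Multiplication/division keeps the fewest significant figures: 1.0675 → 5 s.f., 2.306 → 4 s.f., 84.230 → 5 s.f.; limit is 4.
Rounded to 4 significant figures: 207.3.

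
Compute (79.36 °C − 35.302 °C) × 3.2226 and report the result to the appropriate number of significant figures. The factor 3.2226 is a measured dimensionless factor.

142.0 °C

79.36 °C − 35.302 °C = 44.058 °C; the difference is limited to 2 decimal places (4 s.f.).
Carrying full precision, 44.058 × 3.2226 = 141.9813108 °C; 3.2226 has 5 s.f., so the result keeps min(4, 5) = 4 s.f.
Rounded to 4 significant figures: 142.0 °C.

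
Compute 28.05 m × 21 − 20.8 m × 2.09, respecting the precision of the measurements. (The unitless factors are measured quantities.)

5.5 × 10² m

28.05 × 21 = 589.05 → 5.9 × 10² m (2 s.f., last digit at the 10^1 place).
20.8 × 2.09 = 43.472 → 43.5 m (3 s.f., last digit at the 10^-1 place).
Difference: 545.578 m; keep the coarser place, 10^1.
Result: 5.5 × 10² m.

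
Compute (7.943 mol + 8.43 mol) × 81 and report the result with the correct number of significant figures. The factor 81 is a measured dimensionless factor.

7.943 mol + 8.43 mol = 16.373 mol; the sum is limited to 2 decimal places (4 s.f.).
Carrying full precision, 16.373 × 81 = 1326.213 mol; 81 has 2 s.f., so the result keeps min(4, 2) = 2 s.f.
Rounded to 2 significant figures: 1.3 × 10^3 mol.

1.3 × 10^3 mol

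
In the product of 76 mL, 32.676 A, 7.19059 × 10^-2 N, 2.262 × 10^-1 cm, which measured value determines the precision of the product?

76 mL

76 mL → 2 s.f.; 32.676 A → 5 s.f.; 7.19059 × 10^-2 N → 6 s.f.; 2.262 × 10^-1 cm → 4 s.f.
The fewest is 2 significant figures, from 76 mL.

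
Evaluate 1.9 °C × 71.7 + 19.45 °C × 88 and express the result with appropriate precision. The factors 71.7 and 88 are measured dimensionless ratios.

1.9 × 71.7 = 136.23 → 1.4 × 10² °C (2 s.f., last digit at the 10^1 place).
19.45 × 88 = 1711.6 → 1.7 × 10³ °C (2 s.f., last digit at the 10^2 place).
Sum: 1847.83 °C; keep the coarser place, 10^2.
Result: 1.8 × 10³ °C.

1.8 × 10³ °C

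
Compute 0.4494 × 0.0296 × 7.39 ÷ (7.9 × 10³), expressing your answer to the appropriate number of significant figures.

0.4494 × 0.0296 × 7.39 ÷ (7.9 × 10³) = 0.0000124434877975…
Multiplication/division keeps the fewest significant figures: 0.4494 → 4 s.f., 0.0296 → 3 s.f., 7.39 → 3 s.f., 7.9 × 10³ → 2 s.f.; limit is 2.
Rounded to 2 significant figures: 1.2 × 10⁻⁵.

1.2 × 10⁻⁵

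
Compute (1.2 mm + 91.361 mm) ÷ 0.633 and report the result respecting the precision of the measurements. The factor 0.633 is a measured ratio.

146 mm

1.2 mm + 91.361 mm = 92.561 mm; the sum is limited to 1 decimal place (3 s.f.).
Carrying full precision, 92.561 ÷ 0.633 = 146.225908373… mm; 0.633 has 3 s.f., so the result keeps min(3, 3) = 3 s.f.
Rounded to 3 significant figures: 146 mm.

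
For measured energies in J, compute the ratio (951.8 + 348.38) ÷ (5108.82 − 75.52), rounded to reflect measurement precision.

0.25832

951.8 + 348.38 = 1300.18, limited to 1 d.p. → 5 s.f.; 5108.82 − 75.52 = 5033.30, limited to 2 d.p. → 6 s.f.
Carrying full precision, 1300.18 ÷ 5033.30 = 0.258315617984…; keep min(5, 6) = 5 s.f.
Rounded to 5 significant figures: 0.25832.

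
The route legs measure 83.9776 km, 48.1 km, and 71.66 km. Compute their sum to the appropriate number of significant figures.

203.7 km

83.9776 km + 48.1 km + 71.66 km = 203.7376 km.
Addition/subtraction keeps the fewest decimal places: 83.9776 → 4 decimal places, 48.1 → 1 decimal place, 71.66 → 2 decimal places; limit is 1.
Rounded to 1 decimal place: 203.7 km.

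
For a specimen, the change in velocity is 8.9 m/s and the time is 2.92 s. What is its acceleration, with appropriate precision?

3.0 m/s²

acceleration = 8.9 m/s ÷ 2.92 s = 3.04794520548… m/s².
8.9 has 2 significant figures; 2.92 has 3.
Division/multiplication keeps the fewest: 2 significant figures.
Rounded: 3.0 m/s².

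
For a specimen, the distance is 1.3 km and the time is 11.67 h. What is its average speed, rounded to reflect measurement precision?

average speed = 1.3 km ÷ 11.67 h = 0.111396743787… km/h.
1.3 has 2 significant figures; 11.67 has 4.
Division/multiplication keeps the fewest: 2 significant figures.
Rounded: 0.11 km/h.

0.11 km/h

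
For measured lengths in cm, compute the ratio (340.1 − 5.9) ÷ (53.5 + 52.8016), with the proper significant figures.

3.144

340.1 − 5.9 = 334.2, limited to 1 d.p. → 4 s.f.; 53.5 + 52.8016 = 106.3016, limited to 1 d.p. → 4 s.f.
Carrying full precision, 334.2 ÷ 106.3016 = 3.14388494623…; keep min(4, 4) = 4 s.f.
Rounded to 4 significant figures: 3.144.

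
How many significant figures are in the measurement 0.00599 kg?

3

0.00599: leading zeros are not significant.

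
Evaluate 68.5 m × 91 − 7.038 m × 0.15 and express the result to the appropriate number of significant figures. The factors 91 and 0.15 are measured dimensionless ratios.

6.2 × 10³ m

68.5 × 91 = 6233.5 → 6.2 × 10³ m (2 s.f., last digit at the 10^2 place).
7.038 × 0.15 = 1.0557 → 1.1 m (2 s.f., last digit at the 10^-1 place).
Difference: 6232.4443 m; keep the coarser place, 10^2.
Result: 6.2 × 10³ m.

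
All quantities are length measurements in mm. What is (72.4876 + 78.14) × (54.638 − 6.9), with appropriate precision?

72.4876 + 78.14 = 150.6276, limited to 2 d.p. → 5 s.f.; 54.638 − 6.9 = 47.738, limited to 1 d.p. → 3 s.f.
Carrying full precision, 150.6276 × 47.738 = 7190.6603688; keep min(5, 3) = 3 s.f.
Rounded to 3 significant figures: 7.19 × 10^3 mm².

7.19 × 10^3 mm²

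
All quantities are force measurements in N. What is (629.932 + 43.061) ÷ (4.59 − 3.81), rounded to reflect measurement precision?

8.6 × 10²

629.932 + 43.061 = 672.993, limited to 3 d.p. → 6 s.f.; 4.59 − 3.81 = 0.78, limited to 2 d.p. → 2 s.f.
Carrying full precision, 672.993 ÷ 0.78 = 862.811538462…; keep min(6, 2) = 2 s.f.
Rounded to 2 significant figures: 8.6 × 10².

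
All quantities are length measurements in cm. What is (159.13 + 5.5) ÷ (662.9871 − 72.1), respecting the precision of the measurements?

0.2786

159.13 + 5.5 = 164.63, limited to 1 d.p. → 4 s.f.; 662.9871 − 72.1 = 590.8871, limited to 1 d.p. → 4 s.f.
Carrying full precision, 164.63 ÷ 590.8871 = 0.278614984148…; keep min(4, 4) = 4 s.f.
Rounded to 4 significant figures: 0.2786.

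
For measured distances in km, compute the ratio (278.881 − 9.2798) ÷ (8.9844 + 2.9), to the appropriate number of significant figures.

278.881 − 9.2798 = 269.6012, limited to 3 d.p. → 6 s.f.; 8.9844 + 2.9 = 11.8844, limited to 1 d.p. → 3 s.f.
Carrying full precision, 269.6012 ÷ 11.8844 = 22.6853017401…; keep min(6, 3) = 3 s.f.
Rounded to 3 significant figures: 22.7.

22.7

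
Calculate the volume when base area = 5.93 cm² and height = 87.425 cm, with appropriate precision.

518 cm³

volume = 5.93 cm² × 87.425 cm = 518.43025 cm³.
5.93 has 3 significant figures; 87.425 has 5.
Division/multiplication keeps the fewest: 3 significant figures.
Rounded: 518 cm³.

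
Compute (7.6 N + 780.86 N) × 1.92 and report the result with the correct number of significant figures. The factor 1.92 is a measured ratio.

7.6 N + 780.86 N = 788.46 N; the sum is limited to 1 decimal place (4 s.f.).
Carrying full precision, 788.46 × 1.92 = 1513.8432 N; 1.92 has 3 s.f., so the result keeps min(4, 3) = 3 s.f.
Rounded to 3 significant figures: 1.51 × 10^3 N.

1.51 × 10^3 N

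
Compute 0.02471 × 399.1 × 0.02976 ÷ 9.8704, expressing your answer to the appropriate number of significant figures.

0.02973

0.02471 × 399.1 × 0.02976 ÷ 9.8704 = 0.0297339527638…
Multiplication/division keeps the fewest significant figures: 0.02471 → 4 s.f., 399.1 → 4 s.f., 0.02976 → 4 s.f., 9.8704 → 5 s.f.; limit is 4.
Rounded to 4 significant figures: 0.02973.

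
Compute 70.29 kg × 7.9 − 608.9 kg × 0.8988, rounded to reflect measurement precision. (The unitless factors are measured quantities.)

1 × 10^1 kg

70.29 × 7.9 = 555.291 → 5.6 × 10^2 kg (2 s.f., last digit at the 10^1 place).
608.9 × 0.8988 = 547.27932 → 547.3 kg (4 s.f., last digit at the 10^-1 place).
Difference: 8.01168 kg; keep the coarser place, 10^1.
Result: 1 × 10^1 kg.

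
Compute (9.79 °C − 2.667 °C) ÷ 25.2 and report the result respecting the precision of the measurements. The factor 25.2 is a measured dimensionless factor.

9.79 °C − 2.667 °C = 7.123 °C; the difference is limited to 2 decimal places (3 s.f.).
Carrying full precision, 7.123 ÷ 25.2 = 0.282658730159… °C; 25.2 has 3 s.f., so the result keeps min(3, 3) = 3 s.f.
Rounded to 3 significant figures: 0.283 °C.

0.283 °C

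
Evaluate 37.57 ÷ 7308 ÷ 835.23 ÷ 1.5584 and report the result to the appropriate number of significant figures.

3.950 × 10^-6

37.57 ÷ 7308 ÷ 835.23 ÷ 1.5584 = 0.00000394964108459…
Multiplication/division keeps the fewest significant figures: 37.57 → 4 s.f., 7308 → 4 s.f., 835.23 → 5 s.f., 1.5584 → 5 s.f.; limit is 4.
Rounded to 4 significant figures: 3.950 × 10^-6.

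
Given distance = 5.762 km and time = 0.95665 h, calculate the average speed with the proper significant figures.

average speed = 5.762 km ÷ 0.95665 h = 6.02310144776… km/h.
5.762 has 4 significant figures; 0.95665 has 5.
Division/multiplication keeps the fewest: 4 significant figures.
Rounded: 6.023 km/h.

6.023 km/h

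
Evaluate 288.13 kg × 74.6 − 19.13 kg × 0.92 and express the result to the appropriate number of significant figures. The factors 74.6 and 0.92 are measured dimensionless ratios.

288.13 × 74.6 = 21494.498 → 2.15 × 10^4 kg (3 s.f., last digit at the 10^2 place).
19.13 × 0.92 = 17.5996 → 18 kg (2 s.f., last digit at the 10^0 place).
Difference: 21476.8984 kg; keep the coarser place, 10^2.
Result: 2.15 × 10^4 kg.

2.15 × 10^4 kg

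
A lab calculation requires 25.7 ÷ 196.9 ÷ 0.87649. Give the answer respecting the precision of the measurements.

25.7 ÷ 196.9 ÷ 0.87649 = 0.148915684351…
Multiplication/division keeps the fewest significant figures: 25.7 → 3 s.f., 196.9 → 4 s.f., 0.87649 → 5 s.f.; limit is 3.
Rounded to 3 significant figures: 0.149.

0.149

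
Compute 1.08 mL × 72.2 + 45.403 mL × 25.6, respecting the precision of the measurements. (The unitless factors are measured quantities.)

1.24 × 10^3 mL

1.08 × 72.2 = 77.976 → 78.0 mL (3 s.f., last digit at the 10^-1 place).
45.403 × 25.6 = 1162.3168 → 1.16 × 10^3 mL (3 s.f., last digit at the 10^1 place).
Sum: 1240.2928 mL; keep the coarser place, 10^1.
Result: 1.24 × 10^3 mL.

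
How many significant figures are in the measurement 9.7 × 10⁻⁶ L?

2

9.7 × 10⁻⁶: in scientific notation every digit of the coefficient is significant.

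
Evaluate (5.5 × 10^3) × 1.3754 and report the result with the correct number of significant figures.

(5.5 × 10^3) × 1.3754 = 7564.7
Multiplication/division keeps the fewest significant figures: 5.5 × 10^3 → 2 s.f., 1.3754 → 5 s.f.; limit is 2.
Rounded to 2 significant figures: 7.6 × 10^3.

7.6 × 10^3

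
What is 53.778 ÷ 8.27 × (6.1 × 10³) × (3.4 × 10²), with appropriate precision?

1.3 × 10⁷

53.778 ÷ 8.27 × (6.1 × 10³) × (3.4 × 10²) = 13486768.0774…
Multiplication/division keeps the fewest significant figures: 53.778 → 5 s.f., 8.27 → 3 s.f., 6.1 × 10³ → 2 s.f., 3.4 × 10² → 2 s.f.; limit is 2.
Rounded to 2 significant figures: 1.3 × 10⁷.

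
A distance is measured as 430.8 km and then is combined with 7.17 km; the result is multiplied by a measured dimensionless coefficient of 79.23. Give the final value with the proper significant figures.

3.470 × 10⁴ km

430.8 km + 7.17 km = 437.97 km; the sum is limited to 1 decimal place (4 s.f.).
Carrying full precision, 437.97 × 79.23 = 34700.3631 km; 79.23 has 4 s.f., so the result keeps min(4, 4) = 4 s.f.
Rounded to 4 significant figures: 3.470 × 10⁴ km.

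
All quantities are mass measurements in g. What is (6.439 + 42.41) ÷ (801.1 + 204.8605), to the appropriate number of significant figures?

6.439 + 42.41 = 48.849, limited to 2 d.p. → 4 s.f.; 801.1 + 204.8605 = 1005.9605, limited to 1 d.p. → 5 s.f.
Carrying full precision, 48.849 ÷ 1005.9605 = 0.0485595607382…; keep min(4, 5) = 4 s.f.
Rounded to 4 significant figures: 0.04856.

0.04856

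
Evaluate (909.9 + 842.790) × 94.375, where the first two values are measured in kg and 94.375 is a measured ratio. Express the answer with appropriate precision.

909.9 kg + 842.790 kg = 1752.690 kg; the sum is limited to 1 decimal place (5 s.f.).
Carrying full precision, 1752.690 × 94.375 = 165410.11875 kg; 94.375 has 5 s.f., so the result keeps min(5, 5) = 5 s.f.
Rounded to 5 significant figures: 1.6541 × 10⁵ kg.

1.6541 × 10⁵ kg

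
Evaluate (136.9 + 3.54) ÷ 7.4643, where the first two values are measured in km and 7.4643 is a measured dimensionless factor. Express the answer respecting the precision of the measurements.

136.9 km + 3.54 km = 140.44 km; the sum is limited to 1 decimal place (4 s.f.).
Carrying full precision, 140.44 ÷ 7.4643 = 18.8148922203… km; 7.4643 has 5 s.f., so the result keeps min(4, 5) = 4 s.f.
Rounded to 4 significant figures: 18.81 km.

18.81 km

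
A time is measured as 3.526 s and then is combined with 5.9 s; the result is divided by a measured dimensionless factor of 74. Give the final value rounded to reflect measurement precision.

3.526 s + 5.9 s = 9.426 s; the sum is limited to 1 decimal place (2 s.f.).
Carrying full precision, 9.426 ÷ 74 = 0.127378378378… s; 74 has 2 s.f., so the result keeps min(2, 2) = 2 s.f.
Rounded to 2 significant figures: 0.13 s.

0.13 s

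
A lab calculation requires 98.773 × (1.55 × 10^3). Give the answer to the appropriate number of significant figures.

1.53 × 10^5

98.773 × (1.55 × 10^3) = 153098.15
Multiplication/division keeps the fewest significant figures: 98.773 → 5 s.f., 1.55 × 10^3 → 3 s.f.; limit is 3.
Rounded to 3 significant figures: 1.53 × 10^5.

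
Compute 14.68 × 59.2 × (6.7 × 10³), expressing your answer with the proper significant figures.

14.68 × 59.2 × (6.7 × 10³) = 5822675.2
Multiplication/division keeps the fewest significant figures: 14.68 → 4 s.f., 59.2 → 3 s.f., 6.7 × 10³ → 2 s.f.; limit is 2.
Rounded to 2 significant figures: 5.8 × 10⁶.

5.8 × 10⁶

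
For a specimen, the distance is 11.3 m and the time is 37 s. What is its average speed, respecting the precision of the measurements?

0.31 m/s

average speed = 11.3 m ÷ 37 s = 0.305405405405… m/s.
11.3 has 3 significant figures; 37 has 2.
Division/multiplication keeps the fewest: 2 significant figures.
Rounded: 0.31 m/s.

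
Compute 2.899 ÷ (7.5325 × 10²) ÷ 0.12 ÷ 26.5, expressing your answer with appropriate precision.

2.899 ÷ (7.5325 × 10²) ÷ 0.12 ÷ 26.5 = 0.00121026912728…
Multiplication/division keeps the fewest significant figures: 2.899 → 4 s.f., 7.5325 × 10² → 5 s.f., 0.12 → 2 s.f., 26.5 → 3 s.f.; limit is 2.
Rounded to 2 significant figures: 0.0012.

0.0012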